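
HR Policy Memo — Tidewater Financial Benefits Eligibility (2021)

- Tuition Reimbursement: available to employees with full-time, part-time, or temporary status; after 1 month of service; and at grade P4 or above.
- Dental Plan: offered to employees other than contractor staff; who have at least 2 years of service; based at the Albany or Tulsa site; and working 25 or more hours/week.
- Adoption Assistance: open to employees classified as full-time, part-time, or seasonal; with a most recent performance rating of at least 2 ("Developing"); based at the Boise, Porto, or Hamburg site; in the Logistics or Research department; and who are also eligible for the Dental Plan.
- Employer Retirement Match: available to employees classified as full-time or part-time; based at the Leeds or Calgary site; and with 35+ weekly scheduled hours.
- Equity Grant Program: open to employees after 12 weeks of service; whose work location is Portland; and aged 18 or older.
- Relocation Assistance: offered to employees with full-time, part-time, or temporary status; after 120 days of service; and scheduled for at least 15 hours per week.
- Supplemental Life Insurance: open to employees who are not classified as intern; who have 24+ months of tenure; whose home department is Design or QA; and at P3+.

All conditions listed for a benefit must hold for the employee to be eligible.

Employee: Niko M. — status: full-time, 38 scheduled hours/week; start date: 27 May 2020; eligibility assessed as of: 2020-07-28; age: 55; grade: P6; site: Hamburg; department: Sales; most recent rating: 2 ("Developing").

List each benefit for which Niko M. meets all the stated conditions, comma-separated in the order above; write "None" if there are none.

Tuition Reimbursement

Service from 27 May 2020 to 2020-07-28: 62 days.
Tuition Reimbursement — status full-time ✓; service 62 days ≥ 1 month (≈30 days) ✓; grade P6 ≥ P4 ✓ → eligible.
Dental Plan — status full-time ✓ (not excluded); service 62 days < 2 years (≈730 days) ✗ → not eligible.
Adoption Assistance — status full-time ✓; rating 2 ≥ 2 ✓; site Hamburg ✓; dept Sales ✗ → not eligible.
Employer Retirement Match — status full-time ✓; site Hamburg ✗ (not Leeds or Calgary) → not eligible.
Equity Grant Program — service 62 days < 12 weeks (≈84 days) ✗ → not eligible.
Relocation Assistance — status full-time ✓; service 62 days < 120 days ✗ → not eligible.
Supplemental Life Insurance — status full-time ✓ (not excluded); service 62 days < 24 months (≈720 days) ✗ → not eligible.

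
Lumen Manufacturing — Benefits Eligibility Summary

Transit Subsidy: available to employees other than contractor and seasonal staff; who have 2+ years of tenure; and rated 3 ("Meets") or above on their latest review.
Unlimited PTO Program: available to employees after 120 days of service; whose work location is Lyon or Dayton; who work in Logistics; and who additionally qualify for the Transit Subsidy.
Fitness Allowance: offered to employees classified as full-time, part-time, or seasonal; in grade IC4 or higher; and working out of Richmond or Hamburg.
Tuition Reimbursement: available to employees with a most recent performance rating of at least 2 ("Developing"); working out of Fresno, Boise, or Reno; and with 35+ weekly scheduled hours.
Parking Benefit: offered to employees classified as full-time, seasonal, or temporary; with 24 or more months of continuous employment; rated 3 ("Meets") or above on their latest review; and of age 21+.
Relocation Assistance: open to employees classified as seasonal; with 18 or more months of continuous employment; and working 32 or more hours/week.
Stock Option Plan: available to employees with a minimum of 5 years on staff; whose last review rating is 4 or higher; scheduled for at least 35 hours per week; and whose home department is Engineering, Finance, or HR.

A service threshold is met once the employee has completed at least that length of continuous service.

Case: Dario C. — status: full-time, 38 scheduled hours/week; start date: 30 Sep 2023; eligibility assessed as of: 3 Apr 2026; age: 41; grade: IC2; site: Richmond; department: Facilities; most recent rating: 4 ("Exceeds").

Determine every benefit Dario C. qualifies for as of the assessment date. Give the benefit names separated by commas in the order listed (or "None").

Service from 30 Sep 2023 to 3 Apr 2026: 916 days.
Transit Subsidy — status full-time ✓ (not excluded); service 916 days ≥ 2 years (≈730 days) ✓; rating 4 ≥ 3 ✓ → eligible.
Unlimited PTO Program — service 916 days ≥ 120 days ✓; site Richmond ✗ (not Lyon or Dayton) → not eligible.
Fitness Allowance — status full-time ✓; grade IC2 < IC4 ✗ → not eligible.
Tuition Reimbursement — rating 4 ≥ 2 ✓; site Richmond ✗ (not Fresno, Boise, or Reno) → not eligible.
Parking Benefit — status full-time ✓; service 916 days ≥ 24 months (≈720 days) ✓; rating 4 ≥ 3 ✓; age 41 ≥ 21 ✓ → eligible.
Relocation Assistance — status full-time ✗ (requires seasonal) → not eligible.
Stock Option Plan — service 916 days < 5 years (≈1825 days) ✗ → not eligible.

Transit Subsidy, Parking Benefit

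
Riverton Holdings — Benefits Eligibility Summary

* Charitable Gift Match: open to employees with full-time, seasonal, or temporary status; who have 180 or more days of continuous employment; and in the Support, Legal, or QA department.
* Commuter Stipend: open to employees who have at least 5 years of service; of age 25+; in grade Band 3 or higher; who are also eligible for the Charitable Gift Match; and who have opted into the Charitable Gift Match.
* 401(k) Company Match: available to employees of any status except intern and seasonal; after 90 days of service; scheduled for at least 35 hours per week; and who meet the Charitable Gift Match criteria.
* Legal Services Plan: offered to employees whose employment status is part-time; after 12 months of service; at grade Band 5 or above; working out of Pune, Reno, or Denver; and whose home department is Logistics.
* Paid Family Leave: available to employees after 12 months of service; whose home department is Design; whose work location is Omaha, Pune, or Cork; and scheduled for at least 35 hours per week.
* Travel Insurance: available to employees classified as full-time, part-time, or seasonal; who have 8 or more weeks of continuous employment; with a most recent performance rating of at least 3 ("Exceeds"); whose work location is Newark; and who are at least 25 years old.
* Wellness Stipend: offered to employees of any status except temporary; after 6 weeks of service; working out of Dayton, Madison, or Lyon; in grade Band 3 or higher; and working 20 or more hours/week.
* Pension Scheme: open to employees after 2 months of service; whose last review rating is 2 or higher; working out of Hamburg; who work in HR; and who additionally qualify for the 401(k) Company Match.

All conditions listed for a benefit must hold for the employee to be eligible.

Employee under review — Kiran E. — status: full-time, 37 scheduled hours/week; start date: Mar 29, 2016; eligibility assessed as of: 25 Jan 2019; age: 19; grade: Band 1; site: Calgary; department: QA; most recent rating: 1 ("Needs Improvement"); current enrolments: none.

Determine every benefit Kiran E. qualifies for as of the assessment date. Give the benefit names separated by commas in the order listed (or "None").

Charitable Gift Match, 401(k) Company Match

Service from Mar 29, 2016 to 25 Jan 2019: 1032 days.
Charitable Gift Match — status full-time ✓; service 1032 days ≥ 180 days ✓; dept QA ✓ → eligible.
Commuter Stipend — service 1032 days < 5 years (≈1825 days) ✗ → not eligible.
401(k) Company Match — status full-time ✓ (not excluded); service 1032 days ≥ 90 days ✓; 37 hrs/wk ≥ 35 ✓; eligible for Charitable Gift Match ✓ → eligible.
Legal Services Plan — status full-time ✗ (requires part-time) → not eligible.
Paid Family Leave — service 1032 days ≥ 12 months (≈360 days) ✓; dept QA ✗ → not eligible.
Travel Insurance — status full-time ✓; service 1032 days ≥ 8 weeks (≈56 days) ✓; rating 1 < 3 ✗ → not eligible.
Wellness Stipend — status full-time ✓ (not excluded); service 1032 days ≥ 6 weeks (≈42 days) ✓; site Calgary ✗ (not Dayton, Madison, or Lyon) → not eligible.
Pension Scheme — service 1032 days ≥ 2 months (≈60 days) ✓; rating 1 < 2 ✗ → not eligible.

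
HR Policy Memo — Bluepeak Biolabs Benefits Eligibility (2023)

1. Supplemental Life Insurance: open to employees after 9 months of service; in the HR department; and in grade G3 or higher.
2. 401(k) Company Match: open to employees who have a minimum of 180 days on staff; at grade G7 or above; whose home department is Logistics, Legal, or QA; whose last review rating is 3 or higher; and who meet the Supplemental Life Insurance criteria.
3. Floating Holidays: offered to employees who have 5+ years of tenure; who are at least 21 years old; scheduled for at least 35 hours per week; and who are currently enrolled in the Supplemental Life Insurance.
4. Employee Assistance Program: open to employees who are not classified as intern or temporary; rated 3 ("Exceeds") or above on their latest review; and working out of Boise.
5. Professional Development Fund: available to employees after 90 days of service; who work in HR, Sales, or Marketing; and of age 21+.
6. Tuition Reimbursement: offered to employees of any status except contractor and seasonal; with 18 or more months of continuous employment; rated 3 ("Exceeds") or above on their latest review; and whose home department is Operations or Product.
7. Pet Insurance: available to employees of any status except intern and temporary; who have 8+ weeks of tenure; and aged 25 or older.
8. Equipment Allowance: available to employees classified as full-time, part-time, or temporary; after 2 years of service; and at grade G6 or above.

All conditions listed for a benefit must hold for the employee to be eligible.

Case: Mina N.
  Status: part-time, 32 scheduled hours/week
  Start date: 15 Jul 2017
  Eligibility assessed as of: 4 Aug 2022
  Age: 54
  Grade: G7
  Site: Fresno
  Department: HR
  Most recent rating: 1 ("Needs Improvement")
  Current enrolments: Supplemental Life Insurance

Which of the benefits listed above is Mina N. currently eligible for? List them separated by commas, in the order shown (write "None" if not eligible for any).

Service from 15 Jul 2017 to 4 Aug 2022: 1846 days.
Supplemental Life Insurance — service 1846 days ≥ 9 months (≈270 days) ✓; dept HR ✓; grade G7 ≥ G3 ✓ → eligible.
401(k) Company Match — service 1846 days ≥ 180 days ✓; grade G7 ≥ G7 ✓; dept HR ✗ → not eligible.
Floating Holidays — service 1846 days ≥ 5 years (≈1825 days) ✓; age 54 ≥ 21 ✓; 32 hrs/wk < 35 ✗ → not eligible.
Employee Assistance Program — status part-time ✓ (not excluded); rating 1 < 3 ✗ → not eligible.
Professional Development Fund — service 1846 days ≥ 90 days ✓; dept HR ✓; age 54 ≥ 21 ✓ → eligible.
Tuition Reimbursement — status part-time ✓ (not excluded); service 1846 days ≥ 18 months (≈540 days) ✓; rating 1 < 3 ✗ → not eligible.
Pet Insurance — status part-time ✓ (not excluded); service 1846 days ≥ 8 weeks (≈56 days) ✓; age 54 ≥ 25 ✓ → eligible.
Equipment Allowance — status part-time ✓; service 1846 days ≥ 2 years (≈730 days) ✓; grade G7 ≥ G6 ✓ → eligible.

Supplemental Life Insurance, Professional Development Fund, Pet Insurance, Equipment Allowance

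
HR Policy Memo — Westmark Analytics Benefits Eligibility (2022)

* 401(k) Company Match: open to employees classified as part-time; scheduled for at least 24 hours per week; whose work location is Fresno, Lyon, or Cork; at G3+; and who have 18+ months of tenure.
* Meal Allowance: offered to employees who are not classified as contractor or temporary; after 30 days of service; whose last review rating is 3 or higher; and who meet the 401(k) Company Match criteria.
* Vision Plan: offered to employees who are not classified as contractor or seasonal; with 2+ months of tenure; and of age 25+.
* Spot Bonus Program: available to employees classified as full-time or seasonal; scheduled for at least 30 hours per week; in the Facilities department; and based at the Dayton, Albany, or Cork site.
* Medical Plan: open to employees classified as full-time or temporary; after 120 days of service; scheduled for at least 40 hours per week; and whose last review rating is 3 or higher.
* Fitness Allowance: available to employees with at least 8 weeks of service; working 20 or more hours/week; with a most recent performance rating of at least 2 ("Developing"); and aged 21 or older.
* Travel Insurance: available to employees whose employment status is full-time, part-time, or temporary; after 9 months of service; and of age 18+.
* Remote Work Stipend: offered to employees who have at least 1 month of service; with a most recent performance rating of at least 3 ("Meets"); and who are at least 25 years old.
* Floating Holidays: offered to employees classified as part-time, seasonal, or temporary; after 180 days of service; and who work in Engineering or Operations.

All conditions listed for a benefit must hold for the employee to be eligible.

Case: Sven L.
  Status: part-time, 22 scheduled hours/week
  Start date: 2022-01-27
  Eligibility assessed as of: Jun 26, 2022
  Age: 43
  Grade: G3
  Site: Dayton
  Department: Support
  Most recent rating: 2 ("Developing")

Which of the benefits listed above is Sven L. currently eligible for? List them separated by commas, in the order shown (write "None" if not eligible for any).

Service from 2022-01-27 to Jun 26, 2022: 150 days.
401(k) Company Match — status part-time ✓; 22 hrs/wk < 24 ✗ → not eligible.
Meal Allowance — status part-time ✓ (not excluded); service 150 days ≥ 30 days ✓; rating 2 < 3 ✗ → not eligible.
Vision Plan — status part-time ✓ (not excluded); service 150 days ≥ 2 months (≈60 days) ✓; age 43 ≥ 25 ✓ → eligible.
Spot Bonus Program — status part-time ✗ (requires full-time or seasonal) → not eligible.
Medical Plan — status part-time ✗ (requires full-time or temporary) → not eligible.
Fitness Allowance — service 150 days ≥ 8 weeks (≈56 days) ✓; 22 hrs/wk ≥ 20 ✓; rating 2 ≥ 2 ✓; age 43 ≥ 21 ✓ → eligible.
Travel Insurance — status part-time ✓; service 150 days < 9 months (≈270 days) ✗ → not eligible.
Remote Work Stipend — service 150 days ≥ 1 month (≈30 days) ✓; rating 2 < 3 ✗ → not eligible.
Floating Holidays — status part-time ✓; service 150 days < 180 days ✗ → not eligible.

Vision Plan, Fitness Allowance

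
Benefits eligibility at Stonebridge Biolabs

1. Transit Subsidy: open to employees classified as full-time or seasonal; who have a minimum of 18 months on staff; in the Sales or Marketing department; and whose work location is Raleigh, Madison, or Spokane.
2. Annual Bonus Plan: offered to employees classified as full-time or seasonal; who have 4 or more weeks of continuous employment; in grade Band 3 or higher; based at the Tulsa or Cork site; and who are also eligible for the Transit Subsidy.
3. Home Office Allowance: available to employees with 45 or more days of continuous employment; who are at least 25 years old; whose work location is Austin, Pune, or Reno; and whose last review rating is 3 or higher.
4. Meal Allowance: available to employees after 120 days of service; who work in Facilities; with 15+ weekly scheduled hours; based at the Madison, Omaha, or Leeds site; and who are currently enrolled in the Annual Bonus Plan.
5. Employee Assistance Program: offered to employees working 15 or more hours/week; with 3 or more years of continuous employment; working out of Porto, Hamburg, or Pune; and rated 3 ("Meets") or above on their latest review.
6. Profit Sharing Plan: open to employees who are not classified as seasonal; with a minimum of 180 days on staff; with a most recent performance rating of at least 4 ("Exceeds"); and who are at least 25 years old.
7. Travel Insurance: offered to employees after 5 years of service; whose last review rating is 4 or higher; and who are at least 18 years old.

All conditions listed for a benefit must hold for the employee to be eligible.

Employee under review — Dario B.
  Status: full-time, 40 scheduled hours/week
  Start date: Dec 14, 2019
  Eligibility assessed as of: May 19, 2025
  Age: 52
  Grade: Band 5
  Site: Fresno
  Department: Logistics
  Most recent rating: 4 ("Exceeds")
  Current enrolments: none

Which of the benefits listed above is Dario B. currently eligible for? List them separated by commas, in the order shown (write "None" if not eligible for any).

Service from Dec 14, 2019 to May 19, 2025: 1983 days.
Transit Subsidy — status full-time ✓; service 1983 days ≥ 18 months (≈540 days) ✓; dept Logistics ✗ → not eligible.
Annual Bonus Plan — status full-time ✓; service 1983 days ≥ 4 weeks (≈28 days) ✓; grade Band 5 ≥ Band 3 ✓; site Fresno ✗ (not Tulsa or Cork) → not eligible.
Home Office Allowance — service 1983 days ≥ 45 days ✓; age 52 ≥ 25 ✓; site Fresno ✗ (not Austin, Pune, or Reno) → not eligible.
Meal Allowance — service 1983 days ≥ 120 days ✓; dept Logistics ✗ → not eligible.
Employee Assistance Program — 40 hrs/wk ≥ 15 ✓; service 1983 days ≥ 3 years (≈1095 days) ✓; site Fresno ✗ (not Porto, Hamburg, or Pune) → not eligible.
Profit Sharing Plan — status full-time ✓ (not excluded); service 1983 days ≥ 180 days ✓; rating 4 ≥ 4 ✓; age 52 ≥ 25 ✓ → eligible.
Travel Insurance — service 1983 days ≥ 5 years (≈1825 days) ✓; rating 4 ≥ 4 ✓; age 52 ≥ 18 ✓ → eligible.

Profit Sharing Plan, Travel Insurance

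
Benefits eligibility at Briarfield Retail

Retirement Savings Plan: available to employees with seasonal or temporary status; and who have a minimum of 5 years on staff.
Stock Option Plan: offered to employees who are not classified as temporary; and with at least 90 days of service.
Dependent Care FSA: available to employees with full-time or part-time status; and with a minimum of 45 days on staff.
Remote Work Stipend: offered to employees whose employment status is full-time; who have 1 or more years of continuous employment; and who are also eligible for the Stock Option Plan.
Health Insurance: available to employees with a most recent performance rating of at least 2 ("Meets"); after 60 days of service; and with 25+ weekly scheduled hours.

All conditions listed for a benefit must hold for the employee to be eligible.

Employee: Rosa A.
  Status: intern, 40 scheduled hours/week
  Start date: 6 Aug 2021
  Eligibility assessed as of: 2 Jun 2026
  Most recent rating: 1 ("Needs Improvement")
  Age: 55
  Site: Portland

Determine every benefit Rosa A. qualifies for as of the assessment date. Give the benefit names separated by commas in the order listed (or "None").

Service from 6 Aug 2021 to 2 Jun 2026: 1761 days.
Retirement Savings Plan — status intern ✗ (requires seasonal or temporary) → not eligible.
Stock Option Plan — status intern ✓ (not excluded); service 1761 days ≥ 90 days ✓ → eligible.
Dependent Care FSA — status intern ✗ (requires full-time or part-time) → not eligible.
Remote Work Stipend — status intern ✗ (requires full-time) → not eligible.
Health Insurance — rating 1 < 2 ✗ → not eligible.

Stock Option Plan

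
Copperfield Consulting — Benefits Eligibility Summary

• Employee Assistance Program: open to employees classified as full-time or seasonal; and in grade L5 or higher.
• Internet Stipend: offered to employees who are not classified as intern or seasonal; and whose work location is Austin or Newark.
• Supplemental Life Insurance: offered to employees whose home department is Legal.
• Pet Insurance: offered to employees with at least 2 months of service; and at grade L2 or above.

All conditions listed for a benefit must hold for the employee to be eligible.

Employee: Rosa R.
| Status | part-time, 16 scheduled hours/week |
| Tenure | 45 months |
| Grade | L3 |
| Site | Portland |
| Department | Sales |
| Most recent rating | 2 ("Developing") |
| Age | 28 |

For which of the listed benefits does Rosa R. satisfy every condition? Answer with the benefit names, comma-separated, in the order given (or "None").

Pet Insurance

Employee Assistance Program — status part-time ✗ (requires full-time or seasonal) → not eligible.
Internet Stipend — status part-time ✓ (not excluded); site Portland ✗ (not Austin or Newark) → not eligible.
Supplemental Life Insurance — dept Sales ✗ → not eligible.
Pet Insurance — service 45 months ≥ 2 months ✓; grade L3 ≥ L2 ✓ → eligible.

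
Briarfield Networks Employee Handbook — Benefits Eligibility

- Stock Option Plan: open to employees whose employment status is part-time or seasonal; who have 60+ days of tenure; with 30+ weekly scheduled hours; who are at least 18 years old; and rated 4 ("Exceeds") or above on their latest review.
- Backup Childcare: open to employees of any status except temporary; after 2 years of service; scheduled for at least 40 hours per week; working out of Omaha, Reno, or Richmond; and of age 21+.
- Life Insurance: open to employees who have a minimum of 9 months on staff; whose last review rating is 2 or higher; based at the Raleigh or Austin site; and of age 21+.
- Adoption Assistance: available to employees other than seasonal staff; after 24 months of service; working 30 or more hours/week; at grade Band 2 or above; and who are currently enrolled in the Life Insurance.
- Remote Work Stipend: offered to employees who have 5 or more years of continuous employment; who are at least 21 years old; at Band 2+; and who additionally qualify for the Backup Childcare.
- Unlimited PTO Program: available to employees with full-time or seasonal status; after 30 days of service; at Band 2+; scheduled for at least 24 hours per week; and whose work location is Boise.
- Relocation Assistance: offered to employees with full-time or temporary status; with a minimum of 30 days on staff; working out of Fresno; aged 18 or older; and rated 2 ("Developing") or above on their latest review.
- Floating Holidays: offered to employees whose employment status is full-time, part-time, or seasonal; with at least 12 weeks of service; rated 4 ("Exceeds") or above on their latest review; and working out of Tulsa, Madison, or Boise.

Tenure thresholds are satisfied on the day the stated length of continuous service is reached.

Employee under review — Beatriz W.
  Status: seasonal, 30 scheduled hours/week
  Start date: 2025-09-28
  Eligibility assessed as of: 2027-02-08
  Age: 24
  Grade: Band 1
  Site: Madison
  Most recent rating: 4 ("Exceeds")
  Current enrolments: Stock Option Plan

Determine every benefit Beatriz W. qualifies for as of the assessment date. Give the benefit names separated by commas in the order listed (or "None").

Service from 2025-09-28 to 2027-02-08: 498 days.
Stock Option Plan — status seasonal ✓; service 498 days ≥ 60 days ✓; 30 hrs/wk ≥ 30 ✓; age 24 ≥ 18 ✓; rating 4 ≥ 4 ✓ → eligible.
Backup Childcare — status seasonal ✓ (not excluded); service 498 days < 2 years (≈730 days) ✗ → not eligible.
Life Insurance — service 498 days ≥ 9 months (≈270 days) ✓; rating 4 ≥ 2 ✓; site Madison ✗ (not Raleigh or Austin) → not eligible.
Adoption Assistance — status seasonal ✗ (excluded) → not eligible.
Remote Work Stipend — service 498 days < 5 years (≈1825 days) ✗ → not eligible.
Unlimited PTO Program — status seasonal ✓; service 498 days ≥ 30 days ✓; grade Band 1 < Band 2 ✗ → not eligible.
Relocation Assistance — status seasonal ✗ (requires full-time or temporary) → not eligible.
Floating Holidays — status seasonal ✓; service 498 days ≥ 12 weeks (≈84 days) ✓; rating 4 ≥ 4 ✓; site Madison ✓ → eligible.

Stock Option Plan, Floating Holidays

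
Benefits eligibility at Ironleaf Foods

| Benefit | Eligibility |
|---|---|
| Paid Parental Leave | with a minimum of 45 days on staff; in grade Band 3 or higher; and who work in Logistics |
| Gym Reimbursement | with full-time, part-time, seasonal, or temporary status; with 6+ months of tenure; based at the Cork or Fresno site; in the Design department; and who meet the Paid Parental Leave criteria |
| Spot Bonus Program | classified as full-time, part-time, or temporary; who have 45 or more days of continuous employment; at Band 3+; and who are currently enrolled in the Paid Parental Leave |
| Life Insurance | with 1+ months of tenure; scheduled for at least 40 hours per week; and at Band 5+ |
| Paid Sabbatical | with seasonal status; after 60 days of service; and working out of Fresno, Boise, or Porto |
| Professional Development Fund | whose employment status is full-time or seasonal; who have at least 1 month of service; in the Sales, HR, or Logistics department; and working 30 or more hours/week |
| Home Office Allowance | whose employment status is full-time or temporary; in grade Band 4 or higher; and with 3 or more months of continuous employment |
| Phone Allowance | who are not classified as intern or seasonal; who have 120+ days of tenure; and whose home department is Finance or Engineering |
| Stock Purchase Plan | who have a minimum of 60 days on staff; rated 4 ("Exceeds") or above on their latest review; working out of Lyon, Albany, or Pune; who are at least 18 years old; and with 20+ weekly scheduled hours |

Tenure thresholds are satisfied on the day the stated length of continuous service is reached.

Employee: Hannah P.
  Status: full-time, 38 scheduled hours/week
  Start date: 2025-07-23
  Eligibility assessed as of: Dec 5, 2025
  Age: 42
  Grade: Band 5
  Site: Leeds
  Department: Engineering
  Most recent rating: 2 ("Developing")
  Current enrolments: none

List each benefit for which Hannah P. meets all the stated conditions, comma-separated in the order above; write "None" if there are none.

Service from 2025-07-23 to Dec 5, 2025: 135 days.
Paid Parental Leave — service 135 days ≥ 45 days ✓; grade Band 5 ≥ Band 3 ✓; dept Engineering ✗ → not eligible.
Gym Reimbursement — status full-time ✓; service 135 days < 6 months (≈180 days) ✗ → not eligible.
Spot Bonus Program — status full-time ✓; service 135 days ≥ 45 days ✓; grade Band 5 ≥ Band 3 ✓; not enrolled in Paid Parental Leave ✗ → not eligible.
Life Insurance — service 135 days ≥ 1 month (≈30 days) ✓; 38 hrs/wk < 40 ✗ → not eligible.
Paid Sabbatical — status full-time ✗ (requires seasonal) → not eligible.
Professional Development Fund — status full-time ✓; service 135 days ≥ 1 month (≈30 days) ✓; dept Engineering ✗ → not eligible.
Home Office Allowance — status full-time ✓; grade Band 5 ≥ Band 4 ✓; service 135 days ≥ 3 months (≈90 days) ✓ → eligible.
Phone Allowance — status full-time ✓ (not excluded); service 135 days ≥ 120 days ✓; dept Engineering ✓ → eligible.
Stock Purchase Plan — service 135 days ≥ 60 days ✓; rating 2 < 4 ✗ → not eligible.

Home Office Allowance, Phone Allowance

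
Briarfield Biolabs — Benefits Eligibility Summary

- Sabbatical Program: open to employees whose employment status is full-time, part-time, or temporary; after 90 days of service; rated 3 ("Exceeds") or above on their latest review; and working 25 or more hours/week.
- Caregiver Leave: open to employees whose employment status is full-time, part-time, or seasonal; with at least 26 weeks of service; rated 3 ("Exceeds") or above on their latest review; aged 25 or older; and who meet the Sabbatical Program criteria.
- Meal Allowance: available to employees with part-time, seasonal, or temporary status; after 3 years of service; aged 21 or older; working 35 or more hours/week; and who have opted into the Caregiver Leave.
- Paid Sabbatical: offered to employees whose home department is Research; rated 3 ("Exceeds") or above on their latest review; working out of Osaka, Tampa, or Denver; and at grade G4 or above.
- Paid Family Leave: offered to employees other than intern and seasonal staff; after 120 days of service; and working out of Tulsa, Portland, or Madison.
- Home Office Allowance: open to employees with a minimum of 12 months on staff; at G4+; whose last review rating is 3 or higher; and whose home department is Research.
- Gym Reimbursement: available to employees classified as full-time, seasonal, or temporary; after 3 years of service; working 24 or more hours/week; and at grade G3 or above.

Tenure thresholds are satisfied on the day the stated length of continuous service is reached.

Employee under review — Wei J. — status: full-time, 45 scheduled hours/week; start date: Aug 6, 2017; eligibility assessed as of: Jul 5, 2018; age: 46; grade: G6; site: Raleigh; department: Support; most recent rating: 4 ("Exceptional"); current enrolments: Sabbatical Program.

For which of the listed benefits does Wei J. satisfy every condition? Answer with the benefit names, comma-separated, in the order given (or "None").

Sabbatical Program, Caregiver Leave

Service from Aug 6, 2017 to Jul 5, 2018: 333 days.
Sabbatical Program — status full-time ✓; service 333 days ≥ 90 days ✓; rating 4 ≥ 3 ✓; 45 hrs/wk ≥ 25 ✓ → eligible.
Caregiver Leave — status full-time ✓; service 333 days ≥ 26 weeks (≈182 days) ✓; rating 4 ≥ 3 ✓; age 46 ≥ 25 ✓; eligible for Sabbatical Program ✓ → eligible.
Meal Allowance — status full-time ✗ (requires part-time, seasonal, or temporary) → not eligible.
Paid Sabbatical — dept Support ✗ → not eligible.
Paid Family Leave — status full-time ✓ (not excluded); service 333 days ≥ 120 days ✓; site Raleigh ✗ (not Tulsa, Portland, or Madison) → not eligible.
Home Office Allowance — service 333 days < 12 months (≈360 days) ✗ → not eligible.
Gym Reimbursement — status full-time ✓; service 333 days < 3 years (≈1095 days) ✗ → not eligible.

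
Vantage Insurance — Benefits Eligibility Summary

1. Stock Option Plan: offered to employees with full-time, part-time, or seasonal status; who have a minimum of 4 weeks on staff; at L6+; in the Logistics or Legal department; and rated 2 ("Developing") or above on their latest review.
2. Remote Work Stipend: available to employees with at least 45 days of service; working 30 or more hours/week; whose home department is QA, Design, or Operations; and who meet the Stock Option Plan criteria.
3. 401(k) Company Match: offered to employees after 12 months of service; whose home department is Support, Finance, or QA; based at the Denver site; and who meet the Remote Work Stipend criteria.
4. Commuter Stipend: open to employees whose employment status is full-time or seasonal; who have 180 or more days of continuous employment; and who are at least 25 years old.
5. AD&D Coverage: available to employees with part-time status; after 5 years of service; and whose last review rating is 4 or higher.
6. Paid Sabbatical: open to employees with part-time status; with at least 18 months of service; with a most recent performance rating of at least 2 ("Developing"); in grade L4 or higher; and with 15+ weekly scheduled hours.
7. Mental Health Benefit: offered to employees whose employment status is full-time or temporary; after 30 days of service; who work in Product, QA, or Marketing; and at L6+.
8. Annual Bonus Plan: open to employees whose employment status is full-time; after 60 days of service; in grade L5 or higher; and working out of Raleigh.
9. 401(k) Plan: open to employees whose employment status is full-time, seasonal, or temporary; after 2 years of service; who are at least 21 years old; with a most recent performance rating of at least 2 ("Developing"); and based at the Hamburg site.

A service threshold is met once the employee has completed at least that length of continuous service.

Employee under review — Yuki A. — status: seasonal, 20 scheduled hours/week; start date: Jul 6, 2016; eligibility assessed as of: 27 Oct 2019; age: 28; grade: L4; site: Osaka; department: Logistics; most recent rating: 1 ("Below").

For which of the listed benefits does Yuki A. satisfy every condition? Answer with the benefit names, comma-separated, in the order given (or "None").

Commuter Stipend

Service from Jul 6, 2016 to 27 Oct 2019: 1208 days.
Stock Option Plan — status seasonal ✓; service 1208 days ≥ 4 weeks (≈28 days) ✓; grade L4 < L6 ✗ → not eligible.
Remote Work Stipend — service 1208 days ≥ 45 days ✓; 20 hrs/wk < 30 ✗ → not eligible.
401(k) Company Match — service 1208 days ≥ 12 months (≈360 days) ✓; dept Logistics ✗ → not eligible.
Commuter Stipend — status seasonal ✓; service 1208 days ≥ 180 days ✓; age 28 ≥ 25 ✓ → eligible.
AD&D Coverage — status seasonal ✗ (requires part-time) → not eligible.
Paid Sabbatical — status seasonal ✗ (requires part-time) → not eligible.
Mental Health Benefit — status seasonal ✗ (requires full-time or temporary) → not eligible.
Annual Bonus Plan — status seasonal ✗ (requires full-time) → not eligible.
401(k) Plan — status seasonal ✓; service 1208 days ≥ 2 years (≈730 days) ✓; age 28 ≥ 21 ✓; rating 1 < 2 ✗ → not eligible.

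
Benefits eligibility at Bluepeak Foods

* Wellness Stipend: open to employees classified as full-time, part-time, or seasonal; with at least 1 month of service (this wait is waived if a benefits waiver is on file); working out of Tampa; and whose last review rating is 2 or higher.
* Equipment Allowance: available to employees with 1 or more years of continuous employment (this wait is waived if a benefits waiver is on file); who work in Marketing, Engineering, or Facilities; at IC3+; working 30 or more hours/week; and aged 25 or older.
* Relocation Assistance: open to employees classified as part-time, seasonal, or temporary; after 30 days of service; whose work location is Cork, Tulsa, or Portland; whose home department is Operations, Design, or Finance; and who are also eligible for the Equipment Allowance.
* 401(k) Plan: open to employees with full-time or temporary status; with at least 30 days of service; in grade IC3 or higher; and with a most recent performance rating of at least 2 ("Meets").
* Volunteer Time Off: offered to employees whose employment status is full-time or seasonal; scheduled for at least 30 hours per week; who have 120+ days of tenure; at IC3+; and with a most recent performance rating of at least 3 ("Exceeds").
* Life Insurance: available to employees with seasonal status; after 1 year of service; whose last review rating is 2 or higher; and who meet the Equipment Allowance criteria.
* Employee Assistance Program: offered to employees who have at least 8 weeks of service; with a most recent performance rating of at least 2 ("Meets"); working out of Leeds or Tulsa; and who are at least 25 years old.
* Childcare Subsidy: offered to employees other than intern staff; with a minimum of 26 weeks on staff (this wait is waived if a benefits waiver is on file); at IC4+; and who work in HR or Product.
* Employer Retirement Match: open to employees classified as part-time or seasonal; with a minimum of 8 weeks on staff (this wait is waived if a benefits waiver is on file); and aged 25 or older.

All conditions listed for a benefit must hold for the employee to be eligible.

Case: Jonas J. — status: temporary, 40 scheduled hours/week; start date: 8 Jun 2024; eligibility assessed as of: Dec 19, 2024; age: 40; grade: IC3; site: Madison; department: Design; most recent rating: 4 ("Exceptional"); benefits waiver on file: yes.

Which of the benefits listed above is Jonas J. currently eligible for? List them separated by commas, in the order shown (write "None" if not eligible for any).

Service from 8 Jun 2024 to Dec 19, 2024: 194 days.
Wellness Stipend — status temporary ✗ (requires full-time, part-time, or seasonal) → not eligible.
Equipment Allowance — benefits waiver on file ✓; dept Design ✗ → not eligible.
Relocation Assistance — status temporary ✓; service 194 days ≥ 30 days ✓; site Madison ✗ (not Cork, Tulsa, or Portland) → not eligible.
401(k) Plan — status temporary ✓; service 194 days ≥ 30 days ✓; grade IC3 ≥ IC3 ✓; rating 4 ≥ 2 ✓ → eligible.
Volunteer Time Off — status temporary ✗ (requires full-time or seasonal) → not eligible.
Life Insurance — status temporary ✗ (requires seasonal) → not eligible.
Employee Assistance Program — service 194 days ≥ 8 weeks (≈56 days) ✓; rating 4 ≥ 2 ✓; site Madison ✗ (not Leeds or Tulsa) → not eligible.
Childcare Subsidy — status temporary ✓ (not excluded); benefits waiver on file ✓; grade IC3 < IC4 ✗ → not eligible.
Employer Retirement Match — status temporary ✗ (requires part-time or seasonal) → not eligible.

401(k) Plan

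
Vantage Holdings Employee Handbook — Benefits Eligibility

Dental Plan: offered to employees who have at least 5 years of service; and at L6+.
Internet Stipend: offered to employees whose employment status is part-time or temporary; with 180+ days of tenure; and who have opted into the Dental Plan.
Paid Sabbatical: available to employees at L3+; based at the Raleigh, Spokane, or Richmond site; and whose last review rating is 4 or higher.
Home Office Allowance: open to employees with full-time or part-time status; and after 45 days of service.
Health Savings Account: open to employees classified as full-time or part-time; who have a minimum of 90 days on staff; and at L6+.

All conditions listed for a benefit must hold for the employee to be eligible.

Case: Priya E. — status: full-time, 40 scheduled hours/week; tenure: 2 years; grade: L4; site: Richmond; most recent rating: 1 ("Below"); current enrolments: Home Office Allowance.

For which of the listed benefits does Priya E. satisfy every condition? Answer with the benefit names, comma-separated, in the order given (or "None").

Home Office Allowance

Dental Plan — service 2 years < 5 years ✗ → not eligible.
Internet Stipend — status full-time ✗ (requires part-time or temporary) → not eligible.
Paid Sabbatical — grade L4 ≥ L3 ✓; site Richmond ✓; rating 1 < 4 ✗ → not eligible.
Home Office Allowance — status full-time ✓; service 2 years ≥ 45 days ✓ → eligible.
Health Savings Account — status full-time ✓; service 2 years ≥ 90 days ✓; grade L4 < L6 ✗ → not eligible.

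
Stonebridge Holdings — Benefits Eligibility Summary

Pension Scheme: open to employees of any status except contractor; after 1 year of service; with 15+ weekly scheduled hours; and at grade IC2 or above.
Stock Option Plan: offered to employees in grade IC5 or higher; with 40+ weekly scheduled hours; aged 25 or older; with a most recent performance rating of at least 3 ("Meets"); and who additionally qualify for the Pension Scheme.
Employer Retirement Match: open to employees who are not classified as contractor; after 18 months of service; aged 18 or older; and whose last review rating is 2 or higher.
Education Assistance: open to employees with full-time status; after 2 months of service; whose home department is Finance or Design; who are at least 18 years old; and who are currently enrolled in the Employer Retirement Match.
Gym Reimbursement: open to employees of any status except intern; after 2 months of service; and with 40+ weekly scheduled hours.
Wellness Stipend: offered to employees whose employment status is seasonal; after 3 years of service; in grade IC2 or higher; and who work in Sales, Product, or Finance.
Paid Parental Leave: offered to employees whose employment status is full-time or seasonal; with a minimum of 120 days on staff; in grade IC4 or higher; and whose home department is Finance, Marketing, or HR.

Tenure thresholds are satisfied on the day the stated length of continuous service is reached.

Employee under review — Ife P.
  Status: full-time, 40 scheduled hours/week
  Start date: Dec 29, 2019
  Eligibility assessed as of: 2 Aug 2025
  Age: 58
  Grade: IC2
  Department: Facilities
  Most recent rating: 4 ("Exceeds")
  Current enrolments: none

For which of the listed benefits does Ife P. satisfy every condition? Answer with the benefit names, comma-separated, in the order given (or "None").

Pension Scheme, Employer Retirement Match, Gym Reimbursement

Service from Dec 29, 2019 to 2 Aug 2025: 2043 days.
Pension Scheme — status full-time ✓ (not excluded); service 2043 days ≥ 1 year (≈365 days) ✓; 40 hrs/wk ≥ 15 ✓; grade IC2 ≥ IC2 ✓ → eligible.
Stock Option Plan — grade IC2 < IC5 ✗ → not eligible.
Employer Retirement Match — status full-time ✓ (not excluded); service 2043 days ≥ 18 months (≈540 days) ✓; age 58 ≥ 18 ✓; rating 4 ≥ 2 ✓ → eligible.
Education Assistance — status full-time ✓; service 2043 days ≥ 2 months (≈60 days) ✓; dept Facilities ✗ → not eligible.
Gym Reimbursement — status full-time ✓ (not excluded); service 2043 days ≥ 2 months (≈60 days) ✓; 40 hrs/wk ≥ 40 ✓ → eligible.
Wellness Stipend — status full-time ✗ (requires seasonal) → not eligible.
Paid Parental Leave — status full-time ✓; service 2043 days ≥ 120 days ✓; grade IC2 < IC4 ✗ → not eligible.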